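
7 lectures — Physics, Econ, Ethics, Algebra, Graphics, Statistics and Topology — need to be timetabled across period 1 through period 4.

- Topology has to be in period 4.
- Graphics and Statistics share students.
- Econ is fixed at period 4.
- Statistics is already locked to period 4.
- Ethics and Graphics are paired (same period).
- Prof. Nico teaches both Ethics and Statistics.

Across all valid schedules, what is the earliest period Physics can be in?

period 1

Physics at period 1 is achievable: Topology=period 4; Statistics=period 4; Ethics=period 1; Econ=period 4; Physics=period 1; Graphics=period 1; Algebra=period 1.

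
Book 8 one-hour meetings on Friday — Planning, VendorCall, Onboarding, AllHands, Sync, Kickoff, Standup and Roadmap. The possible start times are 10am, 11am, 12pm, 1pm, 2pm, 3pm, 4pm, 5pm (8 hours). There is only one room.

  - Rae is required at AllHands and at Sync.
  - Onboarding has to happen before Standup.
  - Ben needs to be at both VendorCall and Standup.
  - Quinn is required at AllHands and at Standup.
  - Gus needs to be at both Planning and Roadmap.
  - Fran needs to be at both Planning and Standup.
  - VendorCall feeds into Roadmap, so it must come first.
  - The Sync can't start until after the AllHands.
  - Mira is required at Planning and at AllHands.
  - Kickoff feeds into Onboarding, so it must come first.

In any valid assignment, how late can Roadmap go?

5pm

Precedence pushes Roadmap to at least 11am.
Roadmap at 5pm is achievable: Kickoff=10am; Sync=2pm; Standup=3pm; Roadmap=5pm; AllHands=1pm; VendorCall=12pm; Onboarding=11am; Planning=4pm.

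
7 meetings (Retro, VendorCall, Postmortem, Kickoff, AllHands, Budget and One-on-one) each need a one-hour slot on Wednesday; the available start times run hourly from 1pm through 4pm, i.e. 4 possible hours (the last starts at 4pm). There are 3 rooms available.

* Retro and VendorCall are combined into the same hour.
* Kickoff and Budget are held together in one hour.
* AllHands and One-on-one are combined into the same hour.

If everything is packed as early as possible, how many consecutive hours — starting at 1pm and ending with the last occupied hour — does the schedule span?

With at most 3 per hour and 7 meetings, at least 3 hours are needed.
3 works (last occupied hour: 3pm): for example Postmortem in 1pm; Kickoff in 2pm; Retro in 1pm; One-on-one in 3pm; VendorCall in 1pm; Budget in 2pm; AllHands in 3pm.

3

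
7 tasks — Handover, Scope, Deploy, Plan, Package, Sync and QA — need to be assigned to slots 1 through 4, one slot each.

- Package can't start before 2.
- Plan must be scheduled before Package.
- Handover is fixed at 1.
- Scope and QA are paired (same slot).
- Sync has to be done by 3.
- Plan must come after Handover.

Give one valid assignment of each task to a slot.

Deploy in 1; Scope in 1; Sync in 1; Plan in 2; QA in 1; Handover in 1; Package in 3

Checking: Handover(1) before Plan(2); Plan(2) before Package(3); Scope = QA = 1; Handover=1 in [1,1]; Sync=1 in [1,3]; Package=3 in [2,4].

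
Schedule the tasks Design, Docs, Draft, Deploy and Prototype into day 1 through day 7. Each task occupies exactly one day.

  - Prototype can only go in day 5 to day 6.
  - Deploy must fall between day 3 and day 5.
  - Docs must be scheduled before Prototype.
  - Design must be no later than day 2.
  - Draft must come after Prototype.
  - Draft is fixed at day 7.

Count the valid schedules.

54

Splitting on Design: it can be day 1 (27), day 2 (27). Listing each branch's schedules as (Docs, Draft, Deploy, Prototype) by day number:
Design=day 1: (1,7,3,5) (1,7,3,6) (1,7,4,5) (1,7,4,6) (1,7,5,5) (1,7,5,6) (2,7,3,5) (2,7,3,6) (2,7,4,5) (2,7,4,6) (2,7,5,5) (2,7,5,6) (3,7,3,5) (3,7,3,6) (3,7,4,5) (3,7,4,6) (3,7,5,5) (3,7,5,6) (4,7,3,5) (4,7,3,6) (4,7,4,5) (4,7,4,6) (4,7,5,5) (4,7,5,6) (5,7,3,6) (5,7,4,6) (5,7,5,6) — 27.
Design=day 2: (1,7,3,5) (1,7,3,6) (1,7,4,5) (1,7,4,6) (1,7,5,5) (1,7,5,6) (2,7,3,5) (2,7,3,6) (2,7,4,5) (2,7,4,6) (2,7,5,5) (2,7,5,6) (3,7,3,5) (3,7,3,6) (3,7,4,5) (3,7,4,6) (3,7,5,5) (3,7,5,6) (4,7,3,5) (4,7,3,6) (4,7,4,5) (4,7,4,6) (4,7,5,5) (4,7,5,6) (5,7,3,6) (5,7,4,6) (5,7,5,6) — 27.
Summing: 27 + 27 = 54.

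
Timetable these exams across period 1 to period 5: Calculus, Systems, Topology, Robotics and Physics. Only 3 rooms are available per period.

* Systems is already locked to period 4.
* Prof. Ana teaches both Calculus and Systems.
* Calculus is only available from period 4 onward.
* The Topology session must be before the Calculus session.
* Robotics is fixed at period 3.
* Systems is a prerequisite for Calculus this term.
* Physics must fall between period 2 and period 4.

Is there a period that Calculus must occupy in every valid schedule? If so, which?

Calculus's window is period 4–period 5.
Systems is fixed at period 4, and Calculus can't share a period with Systems.
So Calculus must be period 5.

period 5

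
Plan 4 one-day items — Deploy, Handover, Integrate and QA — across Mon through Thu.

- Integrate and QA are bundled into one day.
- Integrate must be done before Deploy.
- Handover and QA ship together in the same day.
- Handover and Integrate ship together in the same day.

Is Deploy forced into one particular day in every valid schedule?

No

Deploy can be Tue (e.g. Handover in Mon; QA in Mon; Integrate in Mon; Deploy in Tue) or Wed (e.g. Handover -> Mon, QA -> Mon, Integrate -> Mon, Deploy -> Wed).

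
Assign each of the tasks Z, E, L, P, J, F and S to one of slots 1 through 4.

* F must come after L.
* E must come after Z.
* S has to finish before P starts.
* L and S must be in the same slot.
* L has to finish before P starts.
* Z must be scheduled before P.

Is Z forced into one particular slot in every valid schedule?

Z can be 1 (e.g. J -> 1; P -> 2; S -> 1; L -> 1; E -> 2; Z -> 1; F -> 2) or 2 (e.g. L in 1; Z in 2; E in 3; P in 3; S in 1; J in 1; F in 2).

No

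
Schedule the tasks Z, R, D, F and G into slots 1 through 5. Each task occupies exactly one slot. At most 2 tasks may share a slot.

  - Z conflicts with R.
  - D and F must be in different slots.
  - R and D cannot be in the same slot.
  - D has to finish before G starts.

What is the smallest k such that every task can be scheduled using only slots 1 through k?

The precedence chain requires at least 2 distinct slots.
With at most 2 per slot and 5 tasks, at least 3 slots are needed.
3 works (last occupied slot: 3): for example R in 2, F in 3, Z in 1, G in 2, D in 1.

3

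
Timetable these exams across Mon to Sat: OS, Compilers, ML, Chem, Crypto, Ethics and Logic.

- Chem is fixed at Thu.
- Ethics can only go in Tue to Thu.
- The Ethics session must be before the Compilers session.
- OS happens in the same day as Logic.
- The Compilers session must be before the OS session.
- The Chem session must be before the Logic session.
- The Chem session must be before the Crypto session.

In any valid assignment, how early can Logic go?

Fri

Precedence pushes Logic to at least Fri.
Logic at Fri is achievable: OS=Fri, Ethics=Tue, ML=Mon, Logic=Fri, Chem=Thu, Crypto=Fri, Compilers=Wed.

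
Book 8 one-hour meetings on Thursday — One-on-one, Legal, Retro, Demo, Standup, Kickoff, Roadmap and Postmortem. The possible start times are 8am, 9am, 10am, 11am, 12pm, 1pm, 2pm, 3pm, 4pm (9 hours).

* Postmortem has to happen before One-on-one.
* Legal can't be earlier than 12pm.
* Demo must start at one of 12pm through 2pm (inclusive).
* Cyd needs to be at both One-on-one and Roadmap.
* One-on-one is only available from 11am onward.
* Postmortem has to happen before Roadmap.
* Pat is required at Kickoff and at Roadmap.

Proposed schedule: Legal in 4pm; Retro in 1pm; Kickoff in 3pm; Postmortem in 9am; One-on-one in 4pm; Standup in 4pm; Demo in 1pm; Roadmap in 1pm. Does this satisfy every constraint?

Demo must start at one of 12pm through 2pm (inclusive) — holds.
Postmortem has to happen before Roadmap — holds.
One-on-one is only available from 11am onward — holds.
Postmortem has to happen before One-on-one — holds.
Pat is required at Kickoff and at Roadmap — holds.
Cyd needs to be at both One-on-one and Roadmap — holds.
Legal can't be earlier than 12pm — holds.

Valid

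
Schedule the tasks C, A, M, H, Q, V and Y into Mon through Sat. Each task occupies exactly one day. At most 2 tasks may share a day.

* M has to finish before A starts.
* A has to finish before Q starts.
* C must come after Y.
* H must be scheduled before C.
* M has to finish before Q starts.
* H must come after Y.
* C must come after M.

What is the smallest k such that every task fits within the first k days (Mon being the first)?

4

The precedence chain requires at least 3 distinct days.
With at most 2 per day and 7 tasks, at least 4 days are needed.
4 works (last occupied day: Thu): for example Y=Mon; M=Mon; H=Tue; V=Thu; A=Tue; Q=Wed; C=Wed.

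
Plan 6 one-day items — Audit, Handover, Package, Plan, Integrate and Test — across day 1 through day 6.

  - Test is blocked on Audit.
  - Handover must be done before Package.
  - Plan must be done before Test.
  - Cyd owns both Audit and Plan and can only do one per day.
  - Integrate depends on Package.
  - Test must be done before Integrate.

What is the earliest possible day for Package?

Precedence pushes Package to at least day 2; downstream work caps Package at day 5.
Package at day 2 is achievable: Plan=day 2; Handover=day 1; Integrate=day 4; Package=day 2; Test=day 3; Audit=day 1.

day 2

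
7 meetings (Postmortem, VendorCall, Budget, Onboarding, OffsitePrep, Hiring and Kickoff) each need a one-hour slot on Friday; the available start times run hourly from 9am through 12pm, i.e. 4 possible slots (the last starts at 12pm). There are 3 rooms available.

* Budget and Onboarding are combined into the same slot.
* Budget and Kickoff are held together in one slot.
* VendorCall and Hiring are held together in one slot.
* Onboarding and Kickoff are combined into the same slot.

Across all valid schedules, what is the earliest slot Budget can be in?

Budget at 9am is achievable: Hiring=10am; Budget=9am; Onboarding=9am; OffsitePrep=11am; VendorCall=10am; Kickoff=9am; Postmortem=10am.

9am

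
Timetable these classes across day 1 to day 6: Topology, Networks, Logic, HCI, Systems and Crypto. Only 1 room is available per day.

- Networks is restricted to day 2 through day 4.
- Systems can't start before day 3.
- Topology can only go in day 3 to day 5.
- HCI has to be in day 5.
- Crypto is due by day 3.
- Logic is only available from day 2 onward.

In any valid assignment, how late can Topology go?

Topology is available from day 3; Topology's own window allows nothing later than day 5.
Topology at day 4 is achievable: Networks -> day 2, Crypto -> day 1, HCI -> day 5, Logic -> day 6, Topology -> day 4, Systems -> day 3.
Nothing later works — the capacity limit rule out every day after day 4.

day 4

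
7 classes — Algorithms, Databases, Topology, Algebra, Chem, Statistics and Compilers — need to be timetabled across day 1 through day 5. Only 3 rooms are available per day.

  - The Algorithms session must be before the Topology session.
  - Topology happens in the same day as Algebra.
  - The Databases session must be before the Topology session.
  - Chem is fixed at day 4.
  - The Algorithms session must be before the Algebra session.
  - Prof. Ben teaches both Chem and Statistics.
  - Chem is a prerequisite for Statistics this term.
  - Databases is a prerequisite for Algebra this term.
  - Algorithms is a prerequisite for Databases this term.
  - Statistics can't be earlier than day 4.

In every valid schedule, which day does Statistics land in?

Statistics's window is day 4–day 5.
Chem is fixed at day 4, and Statistics can't share a day with Chem.
So Statistics must be day 5.

day 5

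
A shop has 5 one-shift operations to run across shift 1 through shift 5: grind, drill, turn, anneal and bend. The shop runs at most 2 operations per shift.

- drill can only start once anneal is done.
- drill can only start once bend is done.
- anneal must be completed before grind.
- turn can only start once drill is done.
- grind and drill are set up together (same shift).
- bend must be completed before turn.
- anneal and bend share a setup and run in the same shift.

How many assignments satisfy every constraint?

Splitting on grind: it can be shift 2 (3), shift 3 (4), shift 4 (3). Listing each branch's schedules as (drill, turn, anneal, bend) by shift number:
grind=shift 2: (2,3,1,1) (2,4,1,1) (2,5,1,1) — 3.
grind=shift 3: (3,4,1,1) (3,4,2,2) (3,5,1,1) (3,5,2,2) — 4.
grind=shift 4: (4,5,1,1) (4,5,2,2) (4,5,3,3) — 3.
Summing: 3 + 4 + 3 = 10.

10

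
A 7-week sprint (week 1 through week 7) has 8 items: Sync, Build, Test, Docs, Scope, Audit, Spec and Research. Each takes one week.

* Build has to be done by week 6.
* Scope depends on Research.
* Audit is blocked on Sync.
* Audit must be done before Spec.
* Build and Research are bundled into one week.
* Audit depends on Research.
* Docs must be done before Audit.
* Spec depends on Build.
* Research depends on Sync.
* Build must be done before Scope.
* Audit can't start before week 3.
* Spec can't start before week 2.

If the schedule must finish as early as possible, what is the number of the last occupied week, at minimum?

The precedence chain requires at least 4 distinct weeks.
4 works (last occupied week: week 4): for example Sync -> week 1; Build -> week 2; Audit -> week 3; Test -> week 1; Docs -> week 1; Research -> week 2; Scope -> week 3; Spec -> week 4.

week 4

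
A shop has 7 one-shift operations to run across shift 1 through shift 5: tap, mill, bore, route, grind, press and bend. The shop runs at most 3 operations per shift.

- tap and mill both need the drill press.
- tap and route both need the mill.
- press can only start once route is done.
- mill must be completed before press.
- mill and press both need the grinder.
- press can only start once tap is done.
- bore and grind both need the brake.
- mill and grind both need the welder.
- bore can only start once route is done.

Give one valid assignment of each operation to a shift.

press -> shift 3; mill -> shift 1; bore -> shift 2; route -> shift 1; grind -> shift 3; bend -> shift 1; tap -> shift 2

Checking: tap(shift 2) before press(shift 3); route(shift 1) before press(shift 3); mill(shift 1) before press(shift 3); route(shift 1) before bore(shift 2); bore(shift 2) != grind(shift 3); tap(shift 2) != route(shift 1); mill(shift 1) != press(shift 3); tap(shift 2) != mill(shift 1); mill(shift 1) != grind(shift 3); max 3 per shift (cap 3).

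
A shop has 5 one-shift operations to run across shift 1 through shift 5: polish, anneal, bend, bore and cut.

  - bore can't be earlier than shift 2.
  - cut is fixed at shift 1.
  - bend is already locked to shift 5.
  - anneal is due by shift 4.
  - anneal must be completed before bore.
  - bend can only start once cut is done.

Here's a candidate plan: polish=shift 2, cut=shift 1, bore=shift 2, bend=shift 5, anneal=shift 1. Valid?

Yes, all constraints hold

cut is fixed at shift 1 — holds.
anneal must be completed before bore — holds.
bend is already locked to shift 5 — holds.
bend can only start once cut is done — holds.
anneal is due by shift 4 — holds.
bore can't be earlier than shift 2 — holds.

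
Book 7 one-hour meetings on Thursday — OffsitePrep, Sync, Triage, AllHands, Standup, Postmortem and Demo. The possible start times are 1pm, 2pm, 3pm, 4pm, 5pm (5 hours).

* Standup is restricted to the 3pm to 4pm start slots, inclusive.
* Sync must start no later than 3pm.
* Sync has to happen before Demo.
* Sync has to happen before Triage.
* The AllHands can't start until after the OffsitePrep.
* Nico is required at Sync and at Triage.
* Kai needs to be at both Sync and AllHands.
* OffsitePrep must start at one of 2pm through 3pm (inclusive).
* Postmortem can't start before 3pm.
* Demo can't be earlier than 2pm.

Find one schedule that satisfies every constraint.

Demo=2pm; Sync=1pm; Standup=3pm; AllHands=3pm; OffsitePrep=2pm; Triage=2pm; Postmortem=3pm

Checking: Sync(1pm) before Demo(2pm); OffsitePrep(2pm) before AllHands(3pm); Sync(1pm) before Triage(2pm); Sync(1pm) != Triage(2pm); Sync(1pm) != AllHands(3pm); Demo=2pm in [2pm,5pm]; Postmortem=3pm in [3pm,5pm]; Sync=1pm in [1pm,3pm]; OffsitePrep=2pm in [2pm,3pm]; Standup=3pm in [3pm,4pm].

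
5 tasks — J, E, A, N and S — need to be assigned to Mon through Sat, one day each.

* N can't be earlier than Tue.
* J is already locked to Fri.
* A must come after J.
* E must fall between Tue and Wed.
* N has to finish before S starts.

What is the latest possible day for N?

Fri

N is available from Tue; downstream work caps N at Fri.
N at Fri is achievable: E -> Tue, A -> Sat, S -> Sat, J -> Fri, N -> Fri.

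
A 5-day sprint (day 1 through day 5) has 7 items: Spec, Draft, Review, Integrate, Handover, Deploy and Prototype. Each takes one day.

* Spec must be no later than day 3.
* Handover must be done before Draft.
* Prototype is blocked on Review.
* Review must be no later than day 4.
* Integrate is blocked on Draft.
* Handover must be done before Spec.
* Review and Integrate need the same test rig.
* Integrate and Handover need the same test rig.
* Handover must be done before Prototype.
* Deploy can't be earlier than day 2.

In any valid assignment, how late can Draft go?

day 4

Precedence pushes Draft to at least day 2; downstream work caps Draft at day 4.
Draft at day 4 is achievable: Review=day 1, Integrate=day 5, Prototype=day 2, Handover=day 1, Deploy=day 2, Spec=day 2, Draft=day 4.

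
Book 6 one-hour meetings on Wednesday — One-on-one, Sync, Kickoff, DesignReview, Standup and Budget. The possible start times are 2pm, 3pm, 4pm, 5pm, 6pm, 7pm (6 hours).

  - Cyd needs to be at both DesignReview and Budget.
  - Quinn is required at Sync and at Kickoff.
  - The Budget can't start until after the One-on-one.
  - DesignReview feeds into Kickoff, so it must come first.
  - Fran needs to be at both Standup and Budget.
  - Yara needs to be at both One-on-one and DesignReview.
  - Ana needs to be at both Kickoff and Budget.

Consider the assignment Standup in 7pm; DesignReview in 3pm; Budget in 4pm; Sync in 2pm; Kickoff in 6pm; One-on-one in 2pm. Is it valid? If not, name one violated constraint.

Yes, all constraints hold

Fran needs to be at both Standup and Budget — holds.
Yara needs to be at both One-on-one and DesignReview — holds.
Quinn is required at Sync and at Kickoff — holds.
The Budget can't start until after the One-on-one — holds.
DesignReview feeds into Kickoff, so it must come first — holds.
Cyd needs to be at both DesignReview and Budget — holds.
Ana needs to be at both Kickoff and Budget — holds.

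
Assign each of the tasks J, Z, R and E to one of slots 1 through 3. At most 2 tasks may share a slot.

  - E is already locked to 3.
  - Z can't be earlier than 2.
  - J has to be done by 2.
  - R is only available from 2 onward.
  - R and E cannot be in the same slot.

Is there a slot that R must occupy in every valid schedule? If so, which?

R's window is 2–3.
E is fixed at 3, and R can't share a slot with E.
So R must be 2.

2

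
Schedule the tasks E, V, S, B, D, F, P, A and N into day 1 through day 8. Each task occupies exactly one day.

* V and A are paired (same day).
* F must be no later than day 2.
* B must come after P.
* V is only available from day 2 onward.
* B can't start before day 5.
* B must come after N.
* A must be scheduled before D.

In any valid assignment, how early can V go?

day 2

V is available from day 2; V must be in the same day as A, which can't be after day 7, so V is at most day 7.
V at day 2 is achievable: P=day 1; B=day 5; V=day 2; D=day 3; S=day 1; A=day 2; F=day 1; E=day 1; N=day 1.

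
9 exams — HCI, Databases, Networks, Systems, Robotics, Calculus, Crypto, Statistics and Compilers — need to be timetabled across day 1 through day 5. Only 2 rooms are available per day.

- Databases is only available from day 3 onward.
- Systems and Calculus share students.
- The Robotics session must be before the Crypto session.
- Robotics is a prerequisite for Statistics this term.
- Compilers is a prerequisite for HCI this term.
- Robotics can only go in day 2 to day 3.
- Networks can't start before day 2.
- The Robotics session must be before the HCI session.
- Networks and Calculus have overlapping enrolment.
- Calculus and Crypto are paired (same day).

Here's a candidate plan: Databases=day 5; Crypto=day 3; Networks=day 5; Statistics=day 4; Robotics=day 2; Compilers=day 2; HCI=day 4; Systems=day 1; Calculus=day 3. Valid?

Valid

The Robotics session must be before the HCI session — holds.
Robotics can only go in day 2 to day 3 — holds.
Networks can't start before day 2 — holds.
Networks and Calculus have overlapping enrolment — holds.
Only 2 rooms are available per day — holds.
Robotics is a prerequisite for Statistics this term — holds.
Systems and Calculus share students — holds.
Databases is only available from day 3 onward — holds.
Calculus and Crypto are paired (same day) — holds.
Compilers is a prerequisite for HCI this term — holds.
The Robotics session must be before the Crypto session — holds.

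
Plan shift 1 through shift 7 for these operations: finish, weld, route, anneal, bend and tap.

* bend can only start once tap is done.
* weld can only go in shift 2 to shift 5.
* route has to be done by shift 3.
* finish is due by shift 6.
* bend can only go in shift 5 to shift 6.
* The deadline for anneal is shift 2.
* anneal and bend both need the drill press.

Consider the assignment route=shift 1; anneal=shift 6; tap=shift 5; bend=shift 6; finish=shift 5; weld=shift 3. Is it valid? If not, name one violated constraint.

bend can only go in shift 5 to shift 6 — holds.
anneal and bend both need the drill press — violated.
The deadline for anneal is shift 2 — violated.
weld can only go in shift 2 to shift 5 — holds.
bend can only start once tap is done — holds.
route has to be done by shift 3 — holds.
finish is due by shift 6 — holds.

No — it violates: The deadline for anneal is shift 2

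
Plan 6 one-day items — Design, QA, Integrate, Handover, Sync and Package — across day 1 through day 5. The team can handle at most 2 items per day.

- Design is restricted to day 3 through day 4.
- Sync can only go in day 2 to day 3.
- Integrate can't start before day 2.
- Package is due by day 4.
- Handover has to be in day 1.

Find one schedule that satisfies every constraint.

Package in day 1, Handover in day 1, Integrate in day 2, QA in day 3, Sync in day 2, Design in day 3

Checking: Handover=day 1 in [day 1,day 1]; Integrate=day 2 in [day 2,day 5]; Design=day 3 in [day 3,day 4]; Package=day 1 in [day 1,day 4]; Sync=day 2 in [day 2,day 3]; max 2 per day (cap 2).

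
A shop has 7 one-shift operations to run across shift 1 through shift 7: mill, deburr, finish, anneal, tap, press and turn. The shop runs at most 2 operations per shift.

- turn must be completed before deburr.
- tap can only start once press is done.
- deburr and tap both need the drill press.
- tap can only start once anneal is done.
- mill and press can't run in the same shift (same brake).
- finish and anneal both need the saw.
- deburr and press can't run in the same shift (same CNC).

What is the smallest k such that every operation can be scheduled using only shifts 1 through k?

The precedence chain requires at least 2 distinct shifts.
With at most 2 per shift and 7 operations, at least 4 shifts are needed.
4 works (last occupied shift: shift 4): for example turn=shift 2; press=shift 1; mill=shift 3; finish=shift 4; deburr=shift 3; tap=shift 2; anneal=shift 1.

4 shifts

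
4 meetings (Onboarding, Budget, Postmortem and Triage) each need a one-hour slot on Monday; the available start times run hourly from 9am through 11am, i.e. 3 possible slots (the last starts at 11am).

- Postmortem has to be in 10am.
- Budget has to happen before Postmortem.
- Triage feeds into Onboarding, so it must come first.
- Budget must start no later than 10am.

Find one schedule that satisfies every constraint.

Budget=9am, Triage=9am, Onboarding=10am, Postmortem=10am

Checking: Triage(9am) before Onboarding(10am); Budget(9am) before Postmortem(10am); Postmortem=10am in [10am,10am]; Budget=9am in [9am,10am].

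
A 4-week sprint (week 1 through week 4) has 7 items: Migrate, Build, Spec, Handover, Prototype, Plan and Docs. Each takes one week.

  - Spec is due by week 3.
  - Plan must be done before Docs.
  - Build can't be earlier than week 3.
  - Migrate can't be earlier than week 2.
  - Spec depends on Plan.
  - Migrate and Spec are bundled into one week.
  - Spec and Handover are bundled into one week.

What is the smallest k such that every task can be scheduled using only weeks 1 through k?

3 weeks

The precedence chain requires at least 2 distinct weeks.
Build can't be placed before week 3, so the schedule must run through at least week 3.
3 works (last occupied week: week 3): for example Build -> week 3, Docs -> week 2, Plan -> week 1, Spec -> week 2, Prototype -> week 1, Handover -> week 2, Migrate -> week 2.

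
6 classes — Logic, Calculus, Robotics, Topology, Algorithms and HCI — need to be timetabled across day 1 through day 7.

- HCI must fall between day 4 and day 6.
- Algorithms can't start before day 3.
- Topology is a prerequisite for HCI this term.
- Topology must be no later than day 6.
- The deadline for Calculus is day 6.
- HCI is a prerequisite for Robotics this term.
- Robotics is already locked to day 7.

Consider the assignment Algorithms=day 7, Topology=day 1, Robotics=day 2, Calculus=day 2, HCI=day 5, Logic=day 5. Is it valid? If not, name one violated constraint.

No. Robotics is already locked to day 7 is not satisfied.

HCI must fall between day 4 and day 6 — holds.
Topology is a prerequisite for HCI this term — holds.
Algorithms can't start before day 3 — holds.
Robotics is already locked to day 7 — violated.
Topology must be no later than day 6 — holds.
The deadline for Calculus is day 6 — holds.
HCI is a prerequisite for Robotics this term — violated.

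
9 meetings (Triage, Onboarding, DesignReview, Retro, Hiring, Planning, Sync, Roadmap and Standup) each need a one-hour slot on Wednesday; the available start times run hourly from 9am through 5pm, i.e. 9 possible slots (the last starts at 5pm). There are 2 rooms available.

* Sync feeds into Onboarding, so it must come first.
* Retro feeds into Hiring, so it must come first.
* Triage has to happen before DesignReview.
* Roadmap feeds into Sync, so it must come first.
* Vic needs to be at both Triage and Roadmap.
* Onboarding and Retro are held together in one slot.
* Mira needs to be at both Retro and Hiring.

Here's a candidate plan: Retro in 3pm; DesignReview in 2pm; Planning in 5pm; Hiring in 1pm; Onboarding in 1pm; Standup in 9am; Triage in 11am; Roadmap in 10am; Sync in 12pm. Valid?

No — it violates: Retro feeds into Hiring, so it must come first

Onboarding and Retro are held together in one slot — violated.
There are 2 rooms available — holds.
Sync feeds into Onboarding, so it must come first — holds.
Roadmap feeds into Sync, so it must come first — holds.
Mira needs to be at both Retro and Hiring — holds.
Vic needs to be at both Triage and Roadmap — holds.
Triage has to happen before DesignReview — holds.
Retro feeds into Hiring, so it must come first — violated.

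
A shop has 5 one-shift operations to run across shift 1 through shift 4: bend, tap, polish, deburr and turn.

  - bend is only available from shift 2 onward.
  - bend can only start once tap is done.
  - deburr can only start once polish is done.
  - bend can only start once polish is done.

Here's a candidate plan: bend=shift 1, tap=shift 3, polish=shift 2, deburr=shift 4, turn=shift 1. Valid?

bend is only available from shift 2 onward — violated.
bend can only start once tap is done — violated.
bend can only start once polish is done — violated.
deburr can only start once polish is done — holds.

No. bend is only available from shift 2 onward is not satisfied.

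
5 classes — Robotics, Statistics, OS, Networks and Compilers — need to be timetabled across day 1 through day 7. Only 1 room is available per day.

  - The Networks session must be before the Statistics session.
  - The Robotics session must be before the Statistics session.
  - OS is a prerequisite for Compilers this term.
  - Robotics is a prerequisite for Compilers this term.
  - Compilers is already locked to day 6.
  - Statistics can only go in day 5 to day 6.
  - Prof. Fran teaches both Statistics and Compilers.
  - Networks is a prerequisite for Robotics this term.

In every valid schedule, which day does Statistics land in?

Statistics's window is day 5–day 6.
Compilers is fixed at day 6, and Statistics can't share a day with Compilers.
So Statistics must be day 5.

day 5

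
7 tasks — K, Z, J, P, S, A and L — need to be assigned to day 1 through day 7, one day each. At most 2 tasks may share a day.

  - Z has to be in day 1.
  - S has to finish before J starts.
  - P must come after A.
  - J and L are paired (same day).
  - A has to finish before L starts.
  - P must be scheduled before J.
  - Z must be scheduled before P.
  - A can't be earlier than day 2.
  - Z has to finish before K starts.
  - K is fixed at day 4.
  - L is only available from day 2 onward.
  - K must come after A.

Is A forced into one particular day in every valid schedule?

A can be day 2 (e.g. Z=day 1; P=day 3; A=day 2; J=day 5; L=day 5; S=day 1; K=day 4) or day 3 (e.g. S in day 1, Z in day 1, K in day 4, A in day 3, J in day 5, P in day 4, L in day 5).

No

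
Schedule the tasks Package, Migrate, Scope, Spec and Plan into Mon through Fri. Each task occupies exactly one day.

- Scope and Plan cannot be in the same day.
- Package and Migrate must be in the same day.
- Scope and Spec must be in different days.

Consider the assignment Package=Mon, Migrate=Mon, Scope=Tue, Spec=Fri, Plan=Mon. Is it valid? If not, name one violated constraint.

Package and Migrate must be in the same day — holds.
Scope and Spec must be in different days — holds.
Scope and Plan cannot be in the same day — holds.

Valid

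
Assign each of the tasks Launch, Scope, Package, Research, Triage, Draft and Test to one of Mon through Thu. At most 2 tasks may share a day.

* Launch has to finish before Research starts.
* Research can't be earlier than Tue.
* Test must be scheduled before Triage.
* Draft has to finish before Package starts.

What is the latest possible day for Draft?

Wed

Downstream work caps Draft at Wed.
Draft at Wed is achievable: Triage -> Tue; Draft -> Wed; Research -> Tue; Test -> Mon; Scope -> Wed; Launch -> Mon; Package -> Thu.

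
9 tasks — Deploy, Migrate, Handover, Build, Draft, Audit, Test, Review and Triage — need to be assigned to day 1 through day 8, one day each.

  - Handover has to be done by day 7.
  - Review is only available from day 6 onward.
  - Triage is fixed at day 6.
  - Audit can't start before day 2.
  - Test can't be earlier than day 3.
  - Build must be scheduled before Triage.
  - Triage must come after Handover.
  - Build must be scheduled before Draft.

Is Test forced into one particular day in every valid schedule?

Test can be day 3 (e.g. Migrate=day 1, Review=day 6, Handover=day 1, Test=day 3, Triage=day 6, Audit=day 2, Build=day 1, Draft=day 2, Deploy=day 1) or day 4 (e.g. Test -> day 4; Deploy -> day 1; Review -> day 6; Migrate -> day 1; Draft -> day 2; Build -> day 1; Handover -> day 1; Audit -> day 2; Triage -> day 6).

No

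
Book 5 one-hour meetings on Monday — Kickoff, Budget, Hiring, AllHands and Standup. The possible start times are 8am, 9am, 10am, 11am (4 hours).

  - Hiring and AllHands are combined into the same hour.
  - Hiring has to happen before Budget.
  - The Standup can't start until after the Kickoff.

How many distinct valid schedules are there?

Splitting on Kickoff: it can be 8am (18), 9am (12), 10am (6). Listing each branch's schedules as (Budget, Hiring, AllHands, Standup):
Kickoff=8am: (9am,8am,8am,9am) (9am,8am,8am,10am) (9am,8am,8am,11am) (10am,8am,8am,9am) (10am,8am,8am,10am) (10am,8am,8am,11am) (10am,9am,9am,9am) (10am,9am,9am,10am) (10am,9am,9am,11am) (11am,8am,8am,9am) (11am,8am,8am,10am) (11am,8am,8am,11am) (11am,9am,9am,9am) (11am,9am,9am,10am) (11am,9am,9am,11am) (11am,10am,10am,9am) (11am,10am,10am,10am) (11am,10am,10am,11am) — 18.
Kickoff=9am: (9am,8am,8am,10am) (9am,8am,8am,11am) (10am,8am,8am,10am) (10am,8am,8am,11am) (10am,9am,9am,10am) (10am,9am,9am,11am) (11am,8am,8am,10am) (11am,8am,8am,11am) (11am,9am,9am,10am) (11am,9am,9am,11am) (11am,10am,10am,10am) (11am,10am,10am,11am) — 12.
Kickoff=10am: (9am,8am,8am,11am) (10am,8am,8am,11am) (10am,9am,9am,11am) (11am,8am,8am,11am) (11am,9am,9am,11am) (11am,10am,10am,11am) — 6.
Summing: 18 + 12 + 6 = 36.

36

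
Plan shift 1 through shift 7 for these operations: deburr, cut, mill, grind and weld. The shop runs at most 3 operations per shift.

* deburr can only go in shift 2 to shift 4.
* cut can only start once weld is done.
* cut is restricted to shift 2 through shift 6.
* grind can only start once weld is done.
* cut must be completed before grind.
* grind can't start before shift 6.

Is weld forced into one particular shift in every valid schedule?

No

weld can be shift 1 (e.g. grind=shift 6; cut=shift 2; deburr=shift 2; weld=shift 1; mill=shift 1) or shift 2 (e.g. cut -> shift 3; grind -> shift 6; deburr -> shift 2; mill -> shift 1; weld -> shift 2).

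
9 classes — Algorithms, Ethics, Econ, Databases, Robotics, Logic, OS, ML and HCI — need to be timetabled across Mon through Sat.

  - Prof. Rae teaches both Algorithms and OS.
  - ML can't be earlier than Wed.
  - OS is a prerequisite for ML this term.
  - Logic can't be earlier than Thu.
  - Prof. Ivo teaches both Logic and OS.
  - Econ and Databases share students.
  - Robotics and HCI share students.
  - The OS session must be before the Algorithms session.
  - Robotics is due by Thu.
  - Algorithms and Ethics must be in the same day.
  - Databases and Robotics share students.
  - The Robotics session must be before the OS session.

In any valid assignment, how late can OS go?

Fri

Precedence pushes OS to at least Tue; downstream work caps OS at Fri.
OS at Fri is achievable: ML=Sat, Ethics=Sat, HCI=Tue, OS=Fri, Databases=Tue, Robotics=Mon, Logic=Thu, Algorithms=Sat, Econ=Mon.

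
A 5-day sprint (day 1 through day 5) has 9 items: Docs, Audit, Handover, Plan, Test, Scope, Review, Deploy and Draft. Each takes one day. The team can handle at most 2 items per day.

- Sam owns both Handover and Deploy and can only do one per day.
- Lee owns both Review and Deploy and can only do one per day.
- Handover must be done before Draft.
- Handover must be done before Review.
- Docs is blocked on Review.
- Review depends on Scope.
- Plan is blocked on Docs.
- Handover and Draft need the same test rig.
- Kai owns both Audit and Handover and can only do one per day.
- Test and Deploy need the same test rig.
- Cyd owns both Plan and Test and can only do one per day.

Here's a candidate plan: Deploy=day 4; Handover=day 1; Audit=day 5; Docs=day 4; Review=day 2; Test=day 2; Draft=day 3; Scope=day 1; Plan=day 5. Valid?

Yes

Sam owns both Handover and Deploy and can only do one per day — holds.
Docs is blocked on Review — holds.
Handover and Draft need the same test rig — holds.
Test and Deploy need the same test rig — holds.
Kai owns both Audit and Handover and can only do one per day — holds.
Cyd owns both Plan and Test and can only do one per day — holds.
Review depends on Scope — holds.
Plan is blocked on Docs — holds.
The team can handle at most 2 items per day — holds.
Handover must be done before Review — holds.
Handover must be done before Draft — holds.
Lee owns both Review and Deploy and can only do one per day — holds.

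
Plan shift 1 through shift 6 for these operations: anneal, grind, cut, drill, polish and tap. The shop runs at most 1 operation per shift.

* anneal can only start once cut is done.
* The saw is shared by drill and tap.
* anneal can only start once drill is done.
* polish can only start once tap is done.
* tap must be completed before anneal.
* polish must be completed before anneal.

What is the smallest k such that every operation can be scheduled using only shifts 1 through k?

The precedence chain requires at least 3 distinct shifts.
With at most 1 per shift and 6 operations, at least 6 shifts are needed.
6 works (last occupied shift: shift 6): for example cut=shift 3, drill=shift 4, anneal=shift 5, polish=shift 2, tap=shift 1, grind=shift 6.

6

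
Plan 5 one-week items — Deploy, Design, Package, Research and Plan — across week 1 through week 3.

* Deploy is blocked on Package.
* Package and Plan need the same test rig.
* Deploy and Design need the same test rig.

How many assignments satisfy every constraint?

Splitting on Deploy: it can be week 2 (12), week 3 (24). Listing each branch's schedules as (Design, Package, Research, Plan) by week number:
Deploy=week 2: (1,1,1,2) (1,1,1,3) (1,1,2,2) (1,1,2,3) (1,1,3,2) (1,1,3,3) (3,1,1,2) (3,1,1,3) (3,1,2,2) (3,1,2,3) (3,1,3,2) (3,1,3,3) — 12.
Deploy=week 3: (1,1,1,2) (1,1,1,3) (1,1,2,2) (1,1,2,3) (1,1,3,2) (1,1,3,3) (1,2,1,1) (1,2,1,3) (1,2,2,1) (1,2,2,3) (1,2,3,1) (1,2,3,3) (2,1,1,2) (2,1,1,3) (2,1,2,2) (2,1,2,3) (2,1,3,2) (2,1,3,3) (2,2,1,1) (2,2,1,3) (2,2,2,1) (2,2,2,3) (2,2,3,1) (2,2,3,3) — 24.
Summing: 12 + 24 = 36.

36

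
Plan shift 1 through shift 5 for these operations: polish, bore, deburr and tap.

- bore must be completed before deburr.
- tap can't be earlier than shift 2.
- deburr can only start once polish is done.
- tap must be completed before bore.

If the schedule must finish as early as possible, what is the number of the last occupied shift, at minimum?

shift 4

The precedence chain requires at least 3 distinct shifts.
Propagating the time windows through the other constraints, deburr can't land before shift 4, so the schedule must run through at least shift 4.
4 works (last occupied shift: shift 4): for example polish in shift 1, deburr in shift 4, tap in shift 2, bore in shift 3.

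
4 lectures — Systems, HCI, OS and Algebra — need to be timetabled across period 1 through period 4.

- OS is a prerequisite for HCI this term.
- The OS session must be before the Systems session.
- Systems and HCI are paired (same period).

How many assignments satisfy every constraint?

Splitting on Systems: it can be period 2 (4), period 3 (8), period 4 (12). Listing each branch's schedules as (HCI, OS, Algebra) by period number:
Systems=period 2: (2,1,1) (2,1,2) (2,1,3) (2,1,4) — 4.
Systems=period 3: (3,1,1) (3,1,2) (3,1,3) (3,1,4) (3,2,1) (3,2,2) (3,2,3) (3,2,4) — 8.
Systems=period 4: (4,1,1) (4,1,2) (4,1,3) (4,1,4) (4,2,1) (4,2,2) (4,2,3) (4,2,4) (4,3,1) (4,3,2) (4,3,3) (4,3,4) — 12.
Summing: 4 + 8 + 12 = 24.

24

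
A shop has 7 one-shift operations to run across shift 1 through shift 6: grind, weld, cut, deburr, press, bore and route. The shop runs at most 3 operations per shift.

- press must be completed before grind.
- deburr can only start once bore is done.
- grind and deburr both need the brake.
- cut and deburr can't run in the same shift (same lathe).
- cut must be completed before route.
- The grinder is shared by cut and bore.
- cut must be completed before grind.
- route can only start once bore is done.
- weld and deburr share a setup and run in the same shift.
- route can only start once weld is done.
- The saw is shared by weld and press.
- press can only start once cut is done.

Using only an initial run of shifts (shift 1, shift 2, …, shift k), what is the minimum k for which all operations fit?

The precedence chain requires at least 3 distinct shifts.
With at most 3 per shift and 7 operations, at least 3 shifts are needed.
Could 3 shifts be enough, i.e. nothing placed later than shift 3? No: route must come after bore (at shift 1 or later) → {shift 2, shift 3}; bore must come before route (at shift 3 or earlier) → {shift 1, shift 2}; cut must come before route (at shift 3 or earlier) → {shift 1, shift 2}; weld must come before route (at shift 3 or earlier) → {shift 1, shift 2}; deburr must come after bore (at shift 1 or later) → {shift 2, shift 3}; grind must come after cut (at shift 1 or later) → {shift 2, shift 3}; press must come after cut (at shift 1 or later) → {shift 2, shift 3}; grind must come after press (at shift 2 or later) → {shift 3}; press must come before grind (at shift 3 or earlier) → {shift 2}; weld must be in the same shift as deburr (in {shift 2, shift 3}) → {shift 2}; press can't share with weld (shift 2) → nothing is left.
So 3 shifts is not enough.
4 works (last occupied shift: shift 4): for example deburr -> shift 3, weld -> shift 3, press -> shift 2, cut -> shift 1, bore -> shift 2, route -> shift 4, grind -> shift 4.

4 shifts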